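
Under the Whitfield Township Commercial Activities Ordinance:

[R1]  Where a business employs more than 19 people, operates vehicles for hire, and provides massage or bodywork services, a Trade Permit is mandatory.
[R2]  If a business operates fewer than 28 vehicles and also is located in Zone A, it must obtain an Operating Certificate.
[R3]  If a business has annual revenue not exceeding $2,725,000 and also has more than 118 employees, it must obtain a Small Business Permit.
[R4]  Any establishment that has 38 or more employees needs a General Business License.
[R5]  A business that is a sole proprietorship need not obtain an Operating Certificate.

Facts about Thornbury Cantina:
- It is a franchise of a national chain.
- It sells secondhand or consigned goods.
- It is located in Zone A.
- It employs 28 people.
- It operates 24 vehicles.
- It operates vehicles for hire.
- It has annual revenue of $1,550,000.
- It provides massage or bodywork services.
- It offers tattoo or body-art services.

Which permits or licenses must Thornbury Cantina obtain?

Operating Certificate, Trade Permit

[R1] employees 28 > 19; operates vehicles for hire; provides massage or bodywork services → Trade Permit required.
[R2] vehicles 24 < 28; is located in Zone A → Operating Certificate required.
[R3] revenue $1,550,000 ≤ $2,725,000; employees 28 ≤ 118 → Small Business Permit not required.
[R4] employees 28 < 38 → General Business License not required.
[R5] is a franchise of a national chain (not: is a sole proprietorship) → Operating Certificate exemption does not apply.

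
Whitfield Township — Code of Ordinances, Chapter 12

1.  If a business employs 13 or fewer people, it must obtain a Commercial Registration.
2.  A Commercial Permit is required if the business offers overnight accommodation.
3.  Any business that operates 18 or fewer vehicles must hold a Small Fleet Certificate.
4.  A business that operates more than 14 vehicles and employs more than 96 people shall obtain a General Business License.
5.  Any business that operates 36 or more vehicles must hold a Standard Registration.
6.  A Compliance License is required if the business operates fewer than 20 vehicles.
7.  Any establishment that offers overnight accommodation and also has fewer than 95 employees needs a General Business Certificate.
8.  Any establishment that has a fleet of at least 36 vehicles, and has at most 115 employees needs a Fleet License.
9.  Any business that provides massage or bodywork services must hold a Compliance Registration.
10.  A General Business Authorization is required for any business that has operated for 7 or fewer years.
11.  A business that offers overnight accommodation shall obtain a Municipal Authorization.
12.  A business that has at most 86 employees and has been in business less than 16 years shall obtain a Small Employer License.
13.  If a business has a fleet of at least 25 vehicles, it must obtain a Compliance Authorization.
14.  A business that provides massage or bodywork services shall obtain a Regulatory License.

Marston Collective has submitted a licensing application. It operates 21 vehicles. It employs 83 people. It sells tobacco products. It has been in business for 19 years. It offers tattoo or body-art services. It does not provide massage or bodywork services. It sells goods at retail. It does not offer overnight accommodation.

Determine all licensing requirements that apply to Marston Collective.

1. employees 83 > 13 → Commercial Registration not required.
2. does not offer overnight accommodation → Commercial Permit not required.
3. vehicles 21 > 18 → Small Fleet Certificate not required.
4. vehicles 21 > 14; employees 83 ≤ 96 → General Business License not required.
5. vehicles 21 < 36 → Standard Registration not required.
6. vehicles 21 ≥ 20 → Compliance License not required.
7. does not offer overnight accommodation; employees 83 < 95 → General Business Certificate not required.
8. vehicles 21 < 36; employees 83 ≤ 115 → Fleet License not required.
9. does not provide massage or bodywork services → Compliance Registration not required.
10. years in business 19 > 7 → General Business Authorization not required.
11. does not offer overnight accommodation → Municipal Authorization not required.
12. employees 83 ≤ 86; years in business 19 ≥ 16 → Small Employer License not required.
13. vehicles 21 < 25 → Compliance Authorization not required.
14. does not provide massage or bodywork services → Regulatory License not required.

None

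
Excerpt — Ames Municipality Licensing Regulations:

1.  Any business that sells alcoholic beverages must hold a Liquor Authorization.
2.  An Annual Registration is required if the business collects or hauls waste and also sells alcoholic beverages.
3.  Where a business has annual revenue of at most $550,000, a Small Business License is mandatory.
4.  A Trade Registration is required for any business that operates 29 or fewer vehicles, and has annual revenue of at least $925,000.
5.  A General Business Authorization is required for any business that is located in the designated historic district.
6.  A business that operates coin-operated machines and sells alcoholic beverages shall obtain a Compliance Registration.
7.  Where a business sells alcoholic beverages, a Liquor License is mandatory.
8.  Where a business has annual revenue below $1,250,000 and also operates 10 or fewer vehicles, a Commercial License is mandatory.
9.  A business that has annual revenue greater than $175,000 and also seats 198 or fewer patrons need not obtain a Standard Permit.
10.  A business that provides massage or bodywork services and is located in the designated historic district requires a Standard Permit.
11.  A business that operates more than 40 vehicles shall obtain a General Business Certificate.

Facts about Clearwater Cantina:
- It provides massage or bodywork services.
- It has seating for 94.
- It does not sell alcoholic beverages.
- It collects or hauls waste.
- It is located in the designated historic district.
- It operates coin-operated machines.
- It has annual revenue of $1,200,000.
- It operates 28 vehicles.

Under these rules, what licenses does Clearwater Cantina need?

1. does not sell alcoholic beverages → Liquor Authorization not required.
2. collects or hauls waste; does not sell alcoholic beverages → Annual Registration not required.
3. revenue $1,200,000 > $550,000 → Small Business License not required.
4. vehicles 28 ≤ 29; revenue $1,200,000 ≥ $925,000 → Trade Registration required.
5. is located in the designated historic district → General Business Authorization required.
6. operates coin-operated machines; does not sell alcoholic beverages → Compliance Registration not required.
7. does not sell alcoholic beverages → Liquor License not required.
8. revenue $1,200,000 < $1,250,000; vehicles 28 > 10 → Commercial License not required.
9. revenue $1,200,000 > $175,000; seating 94 ≤ 198 → exempt from Standard Permit.
10. provides massage or bodywork services; is located in the designated historic district → Standard Permit required.
11. vehicles 28 ≤ 40 → General Business Certificate not required.

General Business Authorization, Trade Registration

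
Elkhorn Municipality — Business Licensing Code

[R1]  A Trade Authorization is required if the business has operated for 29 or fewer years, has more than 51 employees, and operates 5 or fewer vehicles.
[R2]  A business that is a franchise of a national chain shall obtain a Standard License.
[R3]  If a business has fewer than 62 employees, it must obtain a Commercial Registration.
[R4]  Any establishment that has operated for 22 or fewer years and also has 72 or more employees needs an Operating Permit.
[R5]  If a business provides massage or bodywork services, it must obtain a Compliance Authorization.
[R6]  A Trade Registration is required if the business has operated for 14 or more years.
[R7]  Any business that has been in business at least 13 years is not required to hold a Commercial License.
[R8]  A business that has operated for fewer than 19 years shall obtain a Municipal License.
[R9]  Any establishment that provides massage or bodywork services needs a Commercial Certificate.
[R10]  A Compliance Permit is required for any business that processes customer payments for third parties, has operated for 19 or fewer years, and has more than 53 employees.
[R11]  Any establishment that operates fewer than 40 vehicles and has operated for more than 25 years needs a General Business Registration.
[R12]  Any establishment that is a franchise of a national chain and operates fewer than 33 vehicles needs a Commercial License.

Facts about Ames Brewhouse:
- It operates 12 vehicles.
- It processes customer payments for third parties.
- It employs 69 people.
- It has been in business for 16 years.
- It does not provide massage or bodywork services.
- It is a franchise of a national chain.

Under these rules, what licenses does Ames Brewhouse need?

[R1] years in business 16 ≤ 29; employees 69 > 51; vehicles 12 > 5 → Trade Authorization not required.
[R2] is a franchise of a national chain → Standard License required.
[R3] employees 69 ≥ 62 → Commercial Registration not required.
[R4] years in business 16 ≤ 22; employees 69 < 72 → Operating Permit not required.
[R5] does not provide massage or bodywork services → Compliance Authorization not required.
[R6] years in business 16 ≥ 14 → Trade Registration required.
[R7] years in business 16 ≥ 13 → exempt from Commercial License.
[R8] years in business 16 < 19 → Municipal License required.
[R9] does not provide massage or bodywork services → Commercial Certificate not required.
[R10] processes customer payments for third parties; years in business 16 ≤ 19; employees 69 > 53 → Compliance Permit required.
[R11] vehicles 12 < 40; years in business 16 ≤ 25 → General Business Registration not required.
[R12] is a franchise of a national chain; vehicles 12 < 33 → Commercial License required.

Compliance Permit, Municipal License, Standard License, Trade Registration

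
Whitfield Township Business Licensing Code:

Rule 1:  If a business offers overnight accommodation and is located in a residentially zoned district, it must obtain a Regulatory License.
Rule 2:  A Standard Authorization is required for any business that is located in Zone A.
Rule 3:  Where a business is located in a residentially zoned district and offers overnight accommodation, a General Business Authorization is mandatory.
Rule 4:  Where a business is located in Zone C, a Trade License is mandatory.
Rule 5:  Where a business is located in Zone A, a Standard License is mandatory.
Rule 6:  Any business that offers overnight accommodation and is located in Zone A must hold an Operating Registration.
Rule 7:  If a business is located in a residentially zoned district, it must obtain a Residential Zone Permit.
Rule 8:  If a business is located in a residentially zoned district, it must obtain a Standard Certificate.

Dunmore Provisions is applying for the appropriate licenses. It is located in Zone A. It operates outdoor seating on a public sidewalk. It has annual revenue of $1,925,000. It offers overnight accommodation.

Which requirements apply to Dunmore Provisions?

Rule 1: offers overnight accommodation; is located in Zone A (not: is located in a residentially zoned district) → Regulatory License not required.
Rule 2: is located in Zone A → Standard Authorization required.
Rule 3: is located in Zone A (not: is located in a residentially zoned district); offers overnight accommodation → General Business Authorization not required.
Rule 4: is located in Zone A (not: is located in Zone C) → Trade License not required.
Rule 5: is located in Zone A → Standard License required.
Rule 6: offers overnight accommodation; is located in Zone A → Operating Registration required.
Rule 7: is located in Zone A (not: is located in a residentially zoned district) → Residential Zone Permit not required.
Rule 8: is located in Zone A (not: is located in a residentially zoned district) → Standard Certificate not required.

Operating Registration, Standard Authorization, Standard License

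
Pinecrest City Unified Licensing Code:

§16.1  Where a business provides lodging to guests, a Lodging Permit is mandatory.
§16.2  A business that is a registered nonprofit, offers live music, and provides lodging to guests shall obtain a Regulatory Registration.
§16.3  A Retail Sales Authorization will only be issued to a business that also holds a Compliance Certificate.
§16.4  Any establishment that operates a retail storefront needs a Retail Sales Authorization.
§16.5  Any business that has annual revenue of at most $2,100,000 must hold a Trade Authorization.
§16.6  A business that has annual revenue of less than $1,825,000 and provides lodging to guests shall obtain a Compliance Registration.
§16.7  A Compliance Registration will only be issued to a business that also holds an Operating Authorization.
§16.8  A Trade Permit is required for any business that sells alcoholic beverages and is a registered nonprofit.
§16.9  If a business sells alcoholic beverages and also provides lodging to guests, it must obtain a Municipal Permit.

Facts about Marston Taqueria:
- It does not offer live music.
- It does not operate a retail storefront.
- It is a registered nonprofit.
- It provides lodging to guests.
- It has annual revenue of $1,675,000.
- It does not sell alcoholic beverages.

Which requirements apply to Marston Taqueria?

§16.1 provides lodging to guests → Lodging Permit required.
§16.2 is a registered nonprofit; does not offer live music; provides lodging to guests → Regulatory Registration not required.
§16.3 Retail Sales Authorization is not required → no effect.
§16.4 does not operate a retail storefront → Retail Sales Authorization not required.
§16.5 revenue $1,675,000 ≤ $2,100,000 → Trade Authorization required.
§16.6 revenue $1,675,000 < $1,825,000; provides lodging to guests → Compliance Registration required.
§16.7 Compliance Registration is required → Operating Authorization also required.
§16.8 does not sell alcoholic beverages; is a registered nonprofit → Trade Permit not required.
§16.9 does not sell alcoholic beverages; provides lodging to guests → Municipal Permit not required.

Compliance Registration, Lodging Permit, Operating Authorization, Trade Authorization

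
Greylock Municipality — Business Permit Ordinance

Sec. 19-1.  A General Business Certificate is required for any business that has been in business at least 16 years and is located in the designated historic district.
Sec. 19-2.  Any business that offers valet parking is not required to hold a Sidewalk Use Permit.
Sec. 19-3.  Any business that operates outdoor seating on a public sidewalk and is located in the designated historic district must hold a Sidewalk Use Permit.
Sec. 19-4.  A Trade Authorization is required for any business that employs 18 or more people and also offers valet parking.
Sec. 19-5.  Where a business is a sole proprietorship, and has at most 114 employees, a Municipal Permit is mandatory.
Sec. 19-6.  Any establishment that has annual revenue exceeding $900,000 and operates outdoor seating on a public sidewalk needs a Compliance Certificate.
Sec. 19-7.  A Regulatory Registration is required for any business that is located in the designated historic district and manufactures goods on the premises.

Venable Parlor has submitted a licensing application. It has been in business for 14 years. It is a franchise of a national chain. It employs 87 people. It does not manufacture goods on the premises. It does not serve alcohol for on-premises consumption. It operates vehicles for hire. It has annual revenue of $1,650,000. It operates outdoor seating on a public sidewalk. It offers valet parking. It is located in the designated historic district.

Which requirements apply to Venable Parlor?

Sec. 19-1. years in business 14 < 16; is located in the designated historic district → General Business Certificate not required.
Sec. 19-2. offers valet parking → exempt from Sidewalk Use Permit.
Sec. 19-3. operates outdoor seating on a public sidewalk; is located in the designated historic district → Sidewalk Use Permit required.
Sec. 19-4. employees 87 ≥ 18; offers valet parking → Trade Authorization required.
Sec. 19-5. is a franchise of a national chain (not: is a sole proprietorship); employees 87 ≤ 114 → Municipal Permit not required.
Sec. 19-6. revenue $1,650,000 > $900,000; operates outdoor seating on a public sidewalk → Compliance Certificate required.
Sec. 19-7. is located in the designated historic district; does not manufacture goods on the premises → Regulatory Registration not required.

Compliance Certificate, Trade Authorization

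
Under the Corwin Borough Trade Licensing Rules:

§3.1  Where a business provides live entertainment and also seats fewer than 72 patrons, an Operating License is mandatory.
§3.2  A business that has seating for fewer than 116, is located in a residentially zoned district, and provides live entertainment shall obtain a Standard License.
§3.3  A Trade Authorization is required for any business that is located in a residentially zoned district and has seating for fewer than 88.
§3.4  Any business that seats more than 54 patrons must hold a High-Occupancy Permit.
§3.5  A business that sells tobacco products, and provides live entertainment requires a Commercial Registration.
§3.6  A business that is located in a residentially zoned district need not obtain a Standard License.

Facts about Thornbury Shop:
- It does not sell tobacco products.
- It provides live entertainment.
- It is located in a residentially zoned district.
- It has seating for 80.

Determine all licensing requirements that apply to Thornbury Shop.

High-Occupancy Permit, Trade Authorization

§3.1 provides live entertainment; seating 80 ≥ 72 → Operating License not required.
§3.2 seating 80 < 116; is located in a residentially zoned district; provides live entertainment → Standard License required.
§3.3 is located in a residentially zoned district; seating 80 < 88 → Trade Authorization required.
§3.4 seating 80 > 54 → High-Occupancy Permit required.
§3.5 does not sell tobacco products; provides live entertainment → Commercial Registration not required.
§3.6 is located in a residentially zoned district → exempt from Standard License.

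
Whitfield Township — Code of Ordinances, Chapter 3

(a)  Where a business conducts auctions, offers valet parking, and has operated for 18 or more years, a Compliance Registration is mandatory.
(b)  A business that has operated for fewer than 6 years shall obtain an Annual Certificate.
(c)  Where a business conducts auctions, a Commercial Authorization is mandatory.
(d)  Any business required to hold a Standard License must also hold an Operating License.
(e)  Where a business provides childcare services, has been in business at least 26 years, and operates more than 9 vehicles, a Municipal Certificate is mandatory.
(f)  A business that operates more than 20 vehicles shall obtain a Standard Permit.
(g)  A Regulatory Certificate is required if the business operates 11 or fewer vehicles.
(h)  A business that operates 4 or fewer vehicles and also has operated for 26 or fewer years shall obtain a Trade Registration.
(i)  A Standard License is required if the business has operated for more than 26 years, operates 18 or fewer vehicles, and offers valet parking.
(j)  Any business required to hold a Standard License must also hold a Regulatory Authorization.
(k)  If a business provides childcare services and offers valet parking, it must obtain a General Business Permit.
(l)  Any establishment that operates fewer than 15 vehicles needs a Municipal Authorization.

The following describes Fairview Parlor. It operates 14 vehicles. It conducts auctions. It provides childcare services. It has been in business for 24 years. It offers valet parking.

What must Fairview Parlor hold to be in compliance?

(a) conducts auctions; offers valet parking; years in business 24 ≥ 18 → Compliance Registration required.
(b) years in business 24 ≥ 6 → Annual Certificate not required.
(c) conducts auctions → Commercial Authorization required.
(d) Standard License is not required → no effect.
(e) provides childcare services; years in business 24 < 26; vehicles 14 > 9 → Municipal Certificate not required.
(f) vehicles 14 ≤ 20 → Standard Permit not required.
(g) vehicles 14 > 11 → Regulatory Certificate not required.
(h) vehicles 14 > 4; years in business 24 ≤ 26 → Trade Registration not required.
(i) years in business 24 ≤ 26; vehicles 14 ≤ 18; offers valet parking → Standard License not required.
(j) Standard License is not required → no effect.
(k) provides childcare services; offers valet parking → General Business Permit required.
(l) vehicles 14 < 15 → Municipal Authorization required.

Commercial Authorization, Compliance Registration, General Business Permit, Municipal Authorization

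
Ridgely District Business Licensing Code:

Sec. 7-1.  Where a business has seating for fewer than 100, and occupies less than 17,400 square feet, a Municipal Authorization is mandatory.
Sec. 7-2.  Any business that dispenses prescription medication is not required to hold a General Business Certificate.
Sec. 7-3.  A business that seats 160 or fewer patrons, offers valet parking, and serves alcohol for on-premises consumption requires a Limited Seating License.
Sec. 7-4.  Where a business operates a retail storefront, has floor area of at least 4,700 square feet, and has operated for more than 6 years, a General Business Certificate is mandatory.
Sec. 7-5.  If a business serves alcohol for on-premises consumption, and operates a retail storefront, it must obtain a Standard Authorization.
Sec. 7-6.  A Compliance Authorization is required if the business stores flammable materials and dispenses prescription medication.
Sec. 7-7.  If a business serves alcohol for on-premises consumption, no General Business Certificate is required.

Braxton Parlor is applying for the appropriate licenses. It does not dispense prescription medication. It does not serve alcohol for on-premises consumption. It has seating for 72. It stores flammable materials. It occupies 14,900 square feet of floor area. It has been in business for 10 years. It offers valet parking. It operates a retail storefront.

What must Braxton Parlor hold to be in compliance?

Sec. 7-1. seating 72 < 100; floor area 14,900 square feet < 17,400 square feet → Municipal Authorization required.
Sec. 7-2. does not dispense prescription medication → General Business Certificate exemption does not apply.
Sec. 7-3. seating 72 ≤ 160; offers valet parking; does not serve alcohol for on-premises consumption → Limited Seating License not required.
Sec. 7-4. operates a retail storefront; floor area 14,900 square feet ≥ 4,700 square feet; years in business 10 > 6 → General Business Certificate required.
Sec. 7-5. does not serve alcohol for on-premises consumption; operates a retail storefront → Standard Authorization not required.
Sec. 7-6. stores flammable materials; does not dispense prescription medication → Compliance Authorization not required.
Sec. 7-7. does not serve alcohol for on-premises consumption → General Business Certificate exemption does not apply.

General Business Certificate, Municipal Authorization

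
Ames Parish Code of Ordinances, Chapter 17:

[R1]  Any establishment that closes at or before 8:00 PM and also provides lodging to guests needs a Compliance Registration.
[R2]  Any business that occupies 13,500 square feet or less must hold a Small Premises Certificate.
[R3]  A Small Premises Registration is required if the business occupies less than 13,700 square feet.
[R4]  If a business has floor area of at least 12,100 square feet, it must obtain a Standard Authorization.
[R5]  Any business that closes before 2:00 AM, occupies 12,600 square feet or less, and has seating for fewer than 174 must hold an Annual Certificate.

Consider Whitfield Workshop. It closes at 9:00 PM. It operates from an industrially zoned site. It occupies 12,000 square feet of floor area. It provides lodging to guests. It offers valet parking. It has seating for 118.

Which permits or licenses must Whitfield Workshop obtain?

Annual Certificate, Small Premises Certificate, Small Premises Registration

[R1] closes 9:00 PM, after 8:00 PM; provides lodging to guests → Compliance Registration not required.
[R2] floor area 12,000 square feet ≤ 13,500 square feet → Small Premises Certificate required.
[R3] floor area 12,000 square feet < 13,700 square feet → Small Premises Registration required.
[R4] floor area 12,000 square feet < 12,100 square feet → Standard Authorization not required.
[R5] closes 9:00 PM, at/before 2:00 AM; floor area 12,000 square feet ≤ 12,600 square feet; seating 118 < 174 → Annual Certificate required.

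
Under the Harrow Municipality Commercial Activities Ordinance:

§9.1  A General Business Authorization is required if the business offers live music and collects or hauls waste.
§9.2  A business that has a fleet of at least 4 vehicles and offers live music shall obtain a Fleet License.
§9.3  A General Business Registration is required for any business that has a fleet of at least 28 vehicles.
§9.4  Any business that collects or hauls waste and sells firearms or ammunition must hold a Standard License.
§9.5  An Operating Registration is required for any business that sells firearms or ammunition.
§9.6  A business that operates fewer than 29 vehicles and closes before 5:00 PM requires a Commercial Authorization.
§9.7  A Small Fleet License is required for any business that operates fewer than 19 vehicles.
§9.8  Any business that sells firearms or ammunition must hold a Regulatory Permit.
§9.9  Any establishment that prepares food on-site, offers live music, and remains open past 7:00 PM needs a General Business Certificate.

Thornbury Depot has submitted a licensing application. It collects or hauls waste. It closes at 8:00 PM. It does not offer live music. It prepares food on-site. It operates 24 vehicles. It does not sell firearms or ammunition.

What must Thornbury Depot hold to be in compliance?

None

§9.1 does not offer live music; collects or hauls waste → General Business Authorization not required.
§9.2 vehicles 24 ≥ 4; does not offer live music → Fleet License not required.
§9.3 vehicles 24 < 28 → General Business Registration not required.
§9.4 collects or hauls waste; does not sell firearms or ammunition → Standard License not required.
§9.5 does not sell firearms or ammunition → Operating Registration not required.
§9.6 vehicles 24 < 29; closes 8:00 PM, after 5:00 PM → Commercial Authorization not required.
§9.7 vehicles 24 ≥ 19 → Small Fleet License not required.
§9.8 does not sell firearms or ammunition → Regulatory Permit not required.
§9.9 prepares food on-site; does not offer live music; closes 8:00 PM, after 7:00 PM → General Business Certificate not required.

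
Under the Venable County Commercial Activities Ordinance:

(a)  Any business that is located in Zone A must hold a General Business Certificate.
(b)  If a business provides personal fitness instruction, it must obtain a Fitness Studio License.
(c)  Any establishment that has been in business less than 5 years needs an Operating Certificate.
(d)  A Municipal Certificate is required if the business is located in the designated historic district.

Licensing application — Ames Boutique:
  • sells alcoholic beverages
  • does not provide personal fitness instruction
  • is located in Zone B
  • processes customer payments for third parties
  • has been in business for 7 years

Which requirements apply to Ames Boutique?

(a) is located in Zone B (not: is located in Zone A) → General Business Certificate not required.
(b) does not provide personal fitness instruction → Fitness Studio License not required.
(c) years in business 7 ≥ 5 → Operating Certificate not required.
(d) is located in Zone B (not: is located in the designated historic district) → Municipal Certificate not required.

None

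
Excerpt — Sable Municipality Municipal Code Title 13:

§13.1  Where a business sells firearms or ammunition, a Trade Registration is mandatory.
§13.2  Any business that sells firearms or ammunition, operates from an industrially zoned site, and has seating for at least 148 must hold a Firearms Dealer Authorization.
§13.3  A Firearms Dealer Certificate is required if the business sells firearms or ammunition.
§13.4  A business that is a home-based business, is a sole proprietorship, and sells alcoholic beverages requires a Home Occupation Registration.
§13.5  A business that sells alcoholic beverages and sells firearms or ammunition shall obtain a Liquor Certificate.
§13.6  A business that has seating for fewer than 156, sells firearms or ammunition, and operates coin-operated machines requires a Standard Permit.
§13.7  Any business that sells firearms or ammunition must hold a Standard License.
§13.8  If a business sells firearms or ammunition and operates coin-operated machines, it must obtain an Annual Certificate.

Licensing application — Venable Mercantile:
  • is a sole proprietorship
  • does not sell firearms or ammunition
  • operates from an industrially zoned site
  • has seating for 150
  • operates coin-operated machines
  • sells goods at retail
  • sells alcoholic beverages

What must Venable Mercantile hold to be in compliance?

None

§13.1 does not sell firearms or ammunition → Trade Registration not required.
§13.2 does not sell firearms or ammunition; operates from an industrially zoned site; seating 150 ≥ 148 → Firearms Dealer Authorization not required.
§13.3 does not sell firearms or ammunition → Firearms Dealer Certificate not required.
§13.4 operates from an industrially zoned site (not: is a home-based business); is a sole proprietorship; sells alcoholic beverages → Home Occupation Registration not required.
§13.5 sells alcoholic beverages; does not sell firearms or ammunition → Liquor Certificate not required.
§13.6 seating 150 < 156; does not sell firearms or ammunition; operates coin-operated machines → Standard Permit not required.
§13.7 does not sell firearms or ammunition → Standard License not required.
§13.8 does not sell firearms or ammunition; operates coin-operated machines → Annual Certificate not required.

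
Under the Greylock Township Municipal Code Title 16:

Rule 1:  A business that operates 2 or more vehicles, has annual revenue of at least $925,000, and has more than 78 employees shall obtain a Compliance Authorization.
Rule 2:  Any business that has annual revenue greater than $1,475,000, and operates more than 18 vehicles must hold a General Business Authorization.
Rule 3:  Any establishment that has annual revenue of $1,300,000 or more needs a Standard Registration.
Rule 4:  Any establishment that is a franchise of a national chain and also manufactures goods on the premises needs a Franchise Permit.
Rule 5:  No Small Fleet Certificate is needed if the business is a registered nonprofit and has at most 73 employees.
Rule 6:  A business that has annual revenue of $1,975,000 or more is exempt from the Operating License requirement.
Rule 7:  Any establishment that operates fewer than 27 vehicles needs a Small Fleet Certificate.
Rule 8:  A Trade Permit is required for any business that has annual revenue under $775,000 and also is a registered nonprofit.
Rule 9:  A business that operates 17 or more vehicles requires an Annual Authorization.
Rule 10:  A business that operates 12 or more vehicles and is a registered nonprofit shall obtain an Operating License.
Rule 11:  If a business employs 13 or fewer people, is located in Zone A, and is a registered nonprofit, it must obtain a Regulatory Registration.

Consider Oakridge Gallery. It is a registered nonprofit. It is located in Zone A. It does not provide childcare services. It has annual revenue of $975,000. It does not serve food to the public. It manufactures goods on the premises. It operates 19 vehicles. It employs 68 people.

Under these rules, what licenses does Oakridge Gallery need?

Annual Authorization, Operating License

Rule 1: vehicles 19 ≥ 2; revenue $975,000 ≥ $925,000; employees 68 ≤ 78 → Compliance Authorization not required.
Rule 2: revenue $975,000 ≤ $1,475,000; vehicles 19 > 18 → General Business Authorization not required.
Rule 3: revenue $975,000 < $1,300,000 → Standard Registration not required.
Rule 4: is a registered nonprofit (not: is a franchise of a national chain); manufactures goods on the premises → Franchise Permit not required.
Rule 5: is a registered nonprofit; employees 68 ≤ 73 → exempt from Small Fleet Certificate.
Rule 6: revenue $975,000 < $1,975,000 → Operating License exemption does not apply.
Rule 7: vehicles 19 < 27 → Small Fleet Certificate required.
Rule 8: revenue $975,000 ≥ $775,000; is a registered nonprofit → Trade Permit not required.
Rule 9: vehicles 19 ≥ 17 → Annual Authorization required.
Rule 10: vehicles 19 ≥ 12; is a registered nonprofit → Operating License required.
Rule 11: employees 68 > 13; is located in Zone A; is a registered nonprofit → Regulatory Registration not required.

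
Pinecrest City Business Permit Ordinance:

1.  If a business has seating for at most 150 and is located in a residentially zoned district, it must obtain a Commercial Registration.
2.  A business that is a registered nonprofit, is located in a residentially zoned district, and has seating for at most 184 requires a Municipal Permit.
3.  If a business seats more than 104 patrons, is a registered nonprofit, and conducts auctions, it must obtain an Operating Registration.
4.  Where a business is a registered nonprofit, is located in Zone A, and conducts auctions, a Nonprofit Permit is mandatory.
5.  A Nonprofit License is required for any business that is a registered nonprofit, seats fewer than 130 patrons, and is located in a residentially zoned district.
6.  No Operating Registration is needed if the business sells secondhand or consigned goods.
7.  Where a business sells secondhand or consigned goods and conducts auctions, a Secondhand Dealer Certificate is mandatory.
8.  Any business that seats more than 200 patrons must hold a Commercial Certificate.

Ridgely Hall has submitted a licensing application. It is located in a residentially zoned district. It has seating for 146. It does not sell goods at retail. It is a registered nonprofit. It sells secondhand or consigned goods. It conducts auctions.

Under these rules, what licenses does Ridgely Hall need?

Commercial Registration, Municipal Permit, Secondhand Dealer Certificate

1. seating 146 ≤ 150; is located in a residentially zoned district → Commercial Registration required.
2. is a registered nonprofit; is located in a residentially zoned district; seating 146 ≤ 184 → Municipal Permit required.
3. seating 146 > 104; is a registered nonprofit; conducts auctions → Operating Registration required.
4. is a registered nonprofit; is located in a residentially zoned district (not: is located in Zone A); conducts auctions → Nonprofit Permit not required.
5. is a registered nonprofit; seating 146 ≥ 130; is located in a residentially zoned district → Nonprofit License not required.
6. sells secondhand or consigned goods → exempt from Operating Registration.
7. sells secondhand or consigned goods; conducts auctions → Secondhand Dealer Certificate required.
8. seating 146 ≤ 200 → Commercial Certificate not required.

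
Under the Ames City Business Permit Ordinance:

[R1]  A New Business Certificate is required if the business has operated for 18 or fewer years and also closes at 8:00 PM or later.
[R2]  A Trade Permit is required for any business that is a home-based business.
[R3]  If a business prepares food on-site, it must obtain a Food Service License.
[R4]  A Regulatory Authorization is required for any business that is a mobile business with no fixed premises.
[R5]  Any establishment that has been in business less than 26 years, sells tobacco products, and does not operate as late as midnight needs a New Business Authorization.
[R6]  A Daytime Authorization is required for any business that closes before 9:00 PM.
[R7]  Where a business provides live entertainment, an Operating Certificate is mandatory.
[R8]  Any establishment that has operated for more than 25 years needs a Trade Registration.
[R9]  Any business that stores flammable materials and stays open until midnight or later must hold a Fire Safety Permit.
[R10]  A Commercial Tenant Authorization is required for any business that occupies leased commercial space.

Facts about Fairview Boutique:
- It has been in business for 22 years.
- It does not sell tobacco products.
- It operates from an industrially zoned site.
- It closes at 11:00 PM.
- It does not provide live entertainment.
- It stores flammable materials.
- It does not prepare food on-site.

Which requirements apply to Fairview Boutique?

None

[R1] years in business 22 > 18; closes 11:00 PM, after 8:00 PM → New Business Certificate not required.
[R2] operates from an industrially zoned site (not: is a home-based business) → Trade Permit not required.
[R3] does not prepare food on-site → Food Service License not required.
[R4] operates from an industrially zoned site (not: is a mobile business with no fixed premises) → Regulatory Authorization not required.
[R5] years in business 22 < 26; does not sell tobacco products; closes 11:00 PM, at/before midnight → New Business Authorization not required.
[R6] closes 11:00 PM, after 9:00 PM → Daytime Authorization not required.
[R7] does not provide live entertainment → Operating Certificate not required.
[R8] years in business 22 ≤ 25 → Trade Registration not required.
[R9] stores flammable materials; closes 11:00 PM, at/before midnight → Fire Safety Permit not required.
[R10] operates from an industrially zoned site (not: occupies leased commercial space) → Commercial Tenant Authorization not required.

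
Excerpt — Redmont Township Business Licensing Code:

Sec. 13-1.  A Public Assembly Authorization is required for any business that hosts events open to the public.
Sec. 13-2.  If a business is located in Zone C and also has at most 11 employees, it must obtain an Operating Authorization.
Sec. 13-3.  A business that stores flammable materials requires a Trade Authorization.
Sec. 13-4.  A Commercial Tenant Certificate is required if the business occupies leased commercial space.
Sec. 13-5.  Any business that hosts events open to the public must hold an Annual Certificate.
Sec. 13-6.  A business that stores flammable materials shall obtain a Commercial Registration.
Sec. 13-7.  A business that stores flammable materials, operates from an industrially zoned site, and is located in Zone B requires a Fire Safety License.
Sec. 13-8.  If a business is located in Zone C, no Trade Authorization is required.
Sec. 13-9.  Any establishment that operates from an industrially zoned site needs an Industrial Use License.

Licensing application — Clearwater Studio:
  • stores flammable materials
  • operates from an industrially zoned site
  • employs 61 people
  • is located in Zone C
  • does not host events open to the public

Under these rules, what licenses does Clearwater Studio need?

Commercial Registration, Industrial Use License

Sec. 13-1. does not host events open to the public → Public Assembly Authorization not required.
Sec. 13-2. is located in Zone C; employees 61 > 11 → Operating Authorization not required.
Sec. 13-3. stores flammable materials → Trade Authorization required.
Sec. 13-4. operates from an industrially zoned site (not: occupies leased commercial space) → Commercial Tenant Certificate not required.
Sec. 13-5. does not host events open to the public → Annual Certificate not required.
Sec. 13-6. stores flammable materials → Commercial Registration required.
Sec. 13-7. stores flammable materials; operates from an industrially zoned site; is located in Zone C (not: is located in Zone B) → Fire Safety License not required.
Sec. 13-8. is located in Zone C → exempt from Trade Authorization.
Sec. 13-9. operates from an industrially zoned site → Industrial Use License required.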